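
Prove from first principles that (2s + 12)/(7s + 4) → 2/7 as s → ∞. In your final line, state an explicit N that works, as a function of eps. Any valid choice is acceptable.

N = (76/49)/eps

Let eps > 0 be given. We seek N > 0 such that s > N implies |(2s + 12)/(7s + 4) − (2/7)| < eps.
(2s + 12)/(7s + 4) − (2/7) = (7(2s + 12) − 2(7s + 4)) / (7(7s + 4)) = 76/(7(7s + 4)).
For s > 0 we have 7s + 4 > 7s, so |(2s + 12)/(7s + 4) − (2/7)| = 76/(7(7s + 4)) < 76/(7·7s) = (76/49)/s.
Thus |(2s + 12)/(7s + 4) − (2/7)| < eps whenever s > (76/49)/eps.
Take N = (76/49)/eps. If s > N then |(2s + 12)/(7s + 4) − (2/7)| < (76/49)/s < eps.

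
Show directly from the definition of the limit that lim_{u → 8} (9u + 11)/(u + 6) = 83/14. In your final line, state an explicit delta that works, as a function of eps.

delta = min(7, (98/43)eps)

Let eps > 0. We want delta > 0 with 0 < |u − 8| < delta ⇒ |(9u + 11)/(u + 6) − (83/14)| < eps.
Combining over a common denominator, (9u + 11)/(u + 6) − (83/14) = [(9u + 11)·14 − 83·(u + 6)] / [14·(u + 6)] = 43(u − 8) / (14(u + 6)).
So |(9u + 11)/(u + 6) − (83/14)| = 43|u − 8| / (14·|u + 6|).
Restrict delta ≤ 7. Then |u − 8| < 7 gives |u + 6| = |(u − 8) + 14| ≥ 14 − 7 = 7.
Hence |(9u + 11)/(u + 6) − (83/14)| < 43|u − 8|/(14·7) = (43/98)|u − 8|, which is < eps once |u − 8| < (98/43)eps.
Take delta = min(7, (98/43)eps). Then 0 < |u − 8| < delta forces both bounds, so |(9u + 11)/(u + 6) − (83/14)| < eps.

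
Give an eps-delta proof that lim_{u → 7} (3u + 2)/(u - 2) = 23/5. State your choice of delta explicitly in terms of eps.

Let eps > 0 be given. We want delta > 0 with 0 < |u − 7| < delta ⇒ |(3u + 2)/(u - 2) − (23/5)| < eps.
Combining over a common denominator, (3u + 2)/(u - 2) − (23/5) = [(3u + 2)·5 − 23·(u - 2)] / [5·(u - 2)] = -8(u − 7) / (5(u - 2)).
So |(3u + 2)/(u - 2) − (23/5)| = 8|u − 7| / (5·|u − 2|).
Restrict delta ≤ 5/2. Then |u − 7| < 5/2 gives |u − 2| = |(u − 7) + 5| ≥ 5 − 5/2 = 5/2.
Hence |(3u + 2)/(u - 2) − (23/5)| < 8|u − 7|/(5·(5/2)) = (16/25)|u − 7|, which is < eps once |u − 7| < (25/16)eps.
Take delta = min(5/2, (25/16)eps). Then 0 < |u − 7| < delta forces both bounds, so |(3u + 2)/(u - 2) − (23/5)| < eps.

delta = min(5/2, (25/16)eps)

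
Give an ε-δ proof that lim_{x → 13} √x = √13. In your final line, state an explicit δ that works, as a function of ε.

Let ε > 0 be given. We want δ > 0 such that 0 < |x − 13| < δ implies |√x − √13| < ε.
Multiplying by the conjugate, |√x − √13| = |x − 13|/(√x + √13).
Restrict δ ≤ 13 so that |x − 13| < 13 forces x > 0, and then √x + √13 > √13.
Hence |√x − √13| < |x − 13|/√13, which is < ε once |x − 13| < √13·ε.
Take δ = min(13, √13·ε). If 0 < |x − 13| < δ then x > 0 and |√x − √13| < |x − 13|/√13 < ε.

δ = min(13, √13·ε)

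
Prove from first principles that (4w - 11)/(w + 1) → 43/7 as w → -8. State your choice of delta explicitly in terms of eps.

Let eps > 0 be given. We want delta > 0 with 0 < |w + 8| < delta ⇒ |(4w - 11)/(w + 1) − (43/7)| < eps.
Combining over a common denominator, (4w - 11)/(w + 1) − (43/7) = [(4w - 11)·(-7) − (-43)·(w + 1)] / [(-7)·(w + 1)] = 15(w + 8) / ((-7)(w + 1)).
So |(4w - 11)/(w + 1) − (43/7)| = 15|w + 8| / (7·|w + 1|).
Restrict delta ≤ 7/2. Then |w + 8| < 7/2 gives |w + 1| = |(w + 8) + (-7)| ≥ 7 − 7/2 = 7/2.
Hence |(4w - 11)/(w + 1) − (43/7)| < 15|w + 8|/(7·(7/2)) = (30/49)|w + 8|, which is < eps once |w + 8| < (49/30)eps.
Take delta = min(7/2, (49/30)eps). Then 0 < |w + 8| < delta forces both bounds, so |(4w - 11)/(w + 1) − (43/7)| < eps.

delta = min(7/2, (49/30)eps)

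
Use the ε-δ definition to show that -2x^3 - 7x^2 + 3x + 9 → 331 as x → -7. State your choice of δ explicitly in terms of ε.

Fix ε > 0. We want δ > 0 such that 0 < |x + 7| < δ implies |(-2x^3 - 7x^2 + 3x + 9) − 331| < ε.
(-2x^3 - 7x^2 + 3x + 9) − 331 = -2x^3 - 7x^2 + 3x - 322 = (x + 7)(-2x^2 + 7x - 46).
So |(-2x^3 - 7x^2 + 3x + 9) − 331| = |x + 7|·|-2x^2 + 7x - 46|.
Require δ ≤ 1. Then |x + 7| < 1 gives |x| < 8, and by the triangle inequality |-2x^2 + 7x - 46| ≤ 2·8^2 + 7·8 + 46 = 230.
Hence |(-2x^3 - 7x^2 + 3x + 9) − 331| ≤ 230|x + 7| < ε provided |x + 7| < ε/230.
Choosing δ = min(1, ε/230) ensures both conditions, hence |(-2x^3 - 7x^2 + 3x + 9) − 331| < ε.

δ = min(1, ε/230)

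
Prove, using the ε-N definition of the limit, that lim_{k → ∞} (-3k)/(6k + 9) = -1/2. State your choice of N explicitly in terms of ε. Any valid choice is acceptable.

N = (3/4)/ε

Suppose ε > 0. For k ≥ 1, |(-3k)/(6k + 9) + 1/2| = |27|/(6(6k + 9)) = 27/(6(6k + 9)).
Since 6k + 9 ≥ 6k for k ≥ 1, this is ≤ 27/(6·6k) = (3/4)/k.
So |(-3k)/(6k + 9) + 1/2| < ε whenever k > (3/4)/ε.
Take N = (3/4)/ε. If k > N then |(-3k)/(6k + 9) + 1/2| ≤ (3/4)/k < ε.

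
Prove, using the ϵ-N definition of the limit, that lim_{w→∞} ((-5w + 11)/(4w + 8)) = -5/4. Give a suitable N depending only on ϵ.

Suppose ϵ > 0. We seek N > 0 such that w > N implies |(-5w + 11)/(4w + 8) + 5/4| < ϵ.
(-5w + 11)/(4w + 8) + 5/4 = (4(-5w + 11) − (-5)(4w + 8)) / (4(4w + 8)) = 84/(4(4w + 8)).
For w > 0 we have 4w + 8 > 4w, so |(-5w + 11)/(4w + 8) + 5/4| = 84/(4(4w + 8)) < 84/(4·4w) = (21/4)/w.
Thus |(-5w + 11)/(4w + 8) + 5/4| < ϵ whenever w > (21/4)/ϵ.
Take N = (21/4)/ϵ. If w > N then |(-5w + 11)/(4w + 8) + 5/4| < (21/4)/w < ϵ.

N = (21/4)/ϵ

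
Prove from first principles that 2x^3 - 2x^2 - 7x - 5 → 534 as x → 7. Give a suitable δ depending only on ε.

Let ε > 0. We want δ > 0 such that 0 < |x − 7| < δ implies |(2x^3 - 2x^2 - 7x - 5) − 534| < ε.
(2x^3 - 2x^2 - 7x - 5) − 534 = 2x^3 - 2x^2 - 7x - 539 = (x − 7)(2x^2 + 12x + 77).
So |(2x^3 - 2x^2 - 7x - 5) − 534| = |x − 7|·|2x^2 + 12x + 77|.
Require δ ≤ 1. Then |x − 7| < 1 gives |x| < 8, and by the triangle inequality |2x^2 + 12x + 77| ≤ 2·8^2 + 12·8 + 77 = 301.
Hence |(2x^3 - 2x^2 - 7x - 5) − 534| ≤ 301|x − 7| < ε provided |x − 7| < ε/301.
Take δ = min(1, ε/301). Then 0 < |x − 7| < δ gives both |x − 7| < 1 and |x − 7| < ε/301, so |(2x^3 - 2x^2 - 7x - 5) − 534| < ε.

δ = min(1, ε/301)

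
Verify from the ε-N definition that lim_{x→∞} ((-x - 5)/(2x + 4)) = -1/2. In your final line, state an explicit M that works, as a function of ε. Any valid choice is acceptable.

Suppose ε > 0. We seek M > 0 such that x > M implies |(-x - 5)/(2x + 4) + 1/2| < ε.
(-x - 5)/(2x + 4) + 1/2 = (2(-x - 5) − (-1)(2x + 4)) / (2(2x + 4)) = -6/(2(2x + 4)).
For x > 0 we have 2x + 4 > 2x, so |(-x - 5)/(2x + 4) + 1/2| = 6/(2(2x + 4)) < 6/(2·2x) = (3/2)/x.
Thus |(-x - 5)/(2x + 4) + 1/2| < ε whenever x > (3/2)/ε.
Take M = (3/2)/ε. If x > M then |(-x - 5)/(2x + 4) + 1/2| < (3/2)/x < ε.

M = (3/2)/ε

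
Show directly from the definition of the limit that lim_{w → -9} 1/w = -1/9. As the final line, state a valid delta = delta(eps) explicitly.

Let eps > 0 be given. We seek delta > 0 such that 0 < |w + 9| < delta implies |1/w + 1/9| < eps.
|1/w + 1/9| = |-9 − w|/(9·|w|) = |w + 9|/(9|w|).
Require delta ≤ 9/2 so that |w| > 9 − 9/2 = 9/2, hence 9|w| > 81/2.
Then |1/w + 1/9| < |w + 9|/(81/2), which is < eps when |w + 9| < (81/2)eps.
Take delta = min(9/2, (81/2)eps). Then 0 < |w + 9| < delta gives both |w + 9| < 9/2 and |w + 9| < (81/2)eps, so |1/w + 1/9| < eps.

delta = min(9/2, (81/2)eps)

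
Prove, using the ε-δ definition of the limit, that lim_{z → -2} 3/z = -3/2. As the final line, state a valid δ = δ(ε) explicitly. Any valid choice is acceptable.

δ = min(1, (2/3)ε)

Let ε > 0 be given. We seek δ > 0 such that 0 < |z + 2| < δ implies |3/z + 3/2| < ε.
|3/z + 3/2| = 3·|-2 − z|/(2·|z|) = 3|z + 2|/(2|z|).
Restrict δ ≤ 1. Then |z + 2| < 1 gives |z| > 1, so 2|z| > 2.
Then |3/z + 3/2| < 3|z + 2|/2, which is < ε when |z + 2| < (2/3)ε.
Take δ = min(1, (2/3)ε). Then 0 < |z + 2| < δ gives both |z + 2| < 1 and |z + 2| < (2/3)ε, so |3/z + 3/2| < ε.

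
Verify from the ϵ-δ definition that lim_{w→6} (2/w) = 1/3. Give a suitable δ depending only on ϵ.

Let ϵ > 0. We seek δ > 0 such that 0 < |w − 6| < δ implies |2/w − (1/3)| < ϵ.
|2/w − (1/3)| = 2·|6 − w|/(6·|w|) = 2|w − 6|/(6|w|).
Require δ ≤ 3 so that |w| > 6 − 3 = 3, hence 6|w| > 18.
Then |2/w − (1/3)| < 2|w − 6|/18, which is < ϵ when |w − 6| < 9ϵ.
Take δ = min(3, 9ϵ). Then 0 < |w − 6| < δ gives both |w − 6| < 3 and |w − 6| < 9ϵ, so |2/w − (1/3)| < ϵ.

δ = min(3, 9ϵ)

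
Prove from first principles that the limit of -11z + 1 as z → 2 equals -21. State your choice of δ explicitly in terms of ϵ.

δ = ϵ/11

Suppose ϵ > 0. We need δ > 0 so that 0 < |z − 2| < δ implies |(-11z + 1) + 21| < ϵ.
Since (-11z + 1) + 21 = -11(z − 2), we have |(-11z + 1) + 21| = 11|z − 2|.
Thus it suffices that |z − 2| < ϵ/11.
Take δ = ϵ/11. If 0 < |z − 2| < δ then |(-11z + 1) + 21| = 11|z − 2| < 11·(ϵ/11) = ϵ.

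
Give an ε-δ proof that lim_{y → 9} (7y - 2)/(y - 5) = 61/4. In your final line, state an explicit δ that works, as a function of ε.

Let ε > 0. We want δ > 0 with 0 < |y − 9| < δ ⇒ |(7y - 2)/(y - 5) − (61/4)| < ε.
Combining over a common denominator, (7y - 2)/(y - 5) − (61/4) = [(7y - 2)·4 − 61·(y - 5)] / [4·(y - 5)] = -33(y − 9) / (4(y - 5)).
So |(7y - 2)/(y - 5) − (61/4)| = 33|y − 9| / (4·|y − 5|).
Restrict δ ≤ 2. Then |y − 9| < 2 gives |y − 5| = |(y − 9) + 4| ≥ 4 − 2 = 2.
Hence |(7y - 2)/(y - 5) − (61/4)| < 33|y − 9|/(4·2) = (33/8)|y − 9|, which is < ε once |y − 9| < (8/33)ε.
Take δ = min(2, (8/33)ε). Then 0 < |y − 9| < δ forces both bounds, so |(7y - 2)/(y - 5) − (61/4)| < ε.

δ = min(2, (8/33)ε)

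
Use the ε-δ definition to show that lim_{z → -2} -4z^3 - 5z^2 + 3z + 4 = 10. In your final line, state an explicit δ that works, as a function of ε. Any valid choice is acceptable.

Suppose ε > 0. We want δ > 0 such that 0 < |z + 2| < δ implies |(-4z^3 - 5z^2 + 3z + 4) − 10| < ε.
(-4z^3 - 5z^2 + 3z + 4) − 10 = -4z^3 - 5z^2 + 3z - 6 = (z + 2)(-4z^2 + 3z - 3).
So |(-4z^3 - 5z^2 + 3z + 4) − 10| = |z + 2|·|-4z^2 + 3z - 3|.
Assume first that |z + 2| < 2, so |z| < 4. Then |-4z^2 + 3z - 3| ≤ 4·4^2 + 3·4 + 3 = 79.
Hence |(-4z^3 - 5z^2 + 3z + 4) − 10| ≤ 79|z + 2| < ε provided |z + 2| < ε/79.
Take δ = min(2, ε/79). Then 0 < |z + 2| < δ gives both |z + 2| < 2 and |z + 2| < ε/79, so |(-4z^3 - 5z^2 + 3z + 4) − 10| < ε.

δ = min(2, ε/79)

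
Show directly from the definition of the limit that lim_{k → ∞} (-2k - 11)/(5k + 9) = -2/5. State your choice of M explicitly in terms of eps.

M = (37/25)/eps

Fix eps > 0. For k ≥ 1, |(-2k - 11)/(5k + 9) + 2/5| = |-37|/(5(5k + 9)) = 37/(5(5k + 9)).
Since 5k + 9 ≥ 5k for k ≥ 1, this is ≤ 37/(5·5k) = (37/25)/k.
So |(-2k - 11)/(5k + 9) + 2/5| < eps whenever k > (37/25)/eps.
Take M = (37/25)/eps. If k > M then |(-2k - 11)/(5k + 9) + 2/5| ≤ (37/25)/k < eps.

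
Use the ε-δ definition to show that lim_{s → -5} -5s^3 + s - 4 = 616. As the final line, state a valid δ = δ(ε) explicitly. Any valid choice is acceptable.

Suppose ε > 0. We want δ > 0 such that 0 < |s + 5| < δ implies |(-5s^3 + s - 4) − 616| < ε.
(-5s^3 + s - 4) − 616 = -5s^3 + s - 620 = (s + 5)(-5s^2 + 25s - 124).
So |(-5s^3 + s - 4) − 616| = |s + 5|·|-5s^2 + 25s - 124|.
Require δ ≤ 2. Then |s + 5| < 2 gives |s| < 7, and by the triangle inequality |-5s^2 + 25s - 124| ≤ 5·7^2 + 25·7 + 124 = 544.
Hence |(-5s^3 + s - 4) − 616| ≤ 544|s + 5| < ε provided |s + 5| < ε/544.
Choosing δ = min(2, ε/544) ensures both conditions, hence |(-5s^3 + s - 4) − 616| < ε.

δ = min(2, ε/544)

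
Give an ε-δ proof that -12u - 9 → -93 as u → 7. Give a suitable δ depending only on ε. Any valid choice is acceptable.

δ = ε/12

Let ε > 0 be given. We need δ > 0 so that 0 < |u − 7| < δ implies |(-12u - 9) + 93| < ε.
Since (-12u - 9) + 93 = -12(u − 7), we have |(-12u - 9) + 93| = 12|u − 7|.
Thus it suffices that |u − 7| < ε/12.
Take δ = ε/12. If 0 < |u − 7| < δ then |(-12u - 9) + 93| = 12|u − 7| < 12·(ε/12) = ε.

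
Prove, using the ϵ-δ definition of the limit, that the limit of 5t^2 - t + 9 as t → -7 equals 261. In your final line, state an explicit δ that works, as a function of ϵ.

δ = min(1, ϵ/76)

Suppose ϵ > 0. We want δ > 0 such that 0 < |t + 7| < δ implies |(5t^2 - t + 9) − 261| < ϵ.
(5t^2 - t + 9) − 261 = 5t^2 - t - 252 = (t + 7)(5t - 36).
So |(5t^2 - t + 9) − 261| = |t + 7|·|5t - 36|.
Require δ ≤ 1. Then |t + 7| < 1 gives |t| < 8, and by the triangle inequality |5t - 36| ≤ 5·8 + 36 = 76.
Hence |(5t^2 - t + 9) − 261| ≤ 76|t + 7| < ϵ provided |t + 7| < ϵ/76.
Choosing δ = min(1, ϵ/76) ensures both conditions, hence |(5t^2 - t + 9) − 261| < ϵ.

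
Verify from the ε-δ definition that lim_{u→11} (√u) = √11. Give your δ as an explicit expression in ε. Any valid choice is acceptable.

Let ε > 0. We want δ > 0 such that 0 < |u − 11| < δ implies |√u − √11| < ε.
Rationalise: √u − √11 = (u − 11)/(√u + √11), so |√u − √11| = |u − 11|/(√u + √11).
Restrict δ ≤ 11 so that |u − 11| < 11 forces u > 0, and then √u + √11 > √11.
Hence |√u − √11| < |u − 11|/√11, which is < ε once |u − 11| < √11·ε.
Take δ = min(11, √11·ε). If 0 < |u − 11| < δ then u > 0 and |√u − √11| < |u − 11|/√11 < ε.

δ = min(11, √11·ε)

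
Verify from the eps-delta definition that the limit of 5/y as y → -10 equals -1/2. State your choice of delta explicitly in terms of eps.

delta = min(5, 10eps)

Suppose eps > 0. We seek delta > 0 such that 0 < |y + 10| < delta implies |5/y + 1/2| < eps.
|5/y + 1/2| = 5·|-10 − y|/(10·|y|) = 5|y + 10|/(10|y|).
Restrict delta ≤ 5. Then |y + 10| < 5 gives |y| > 5, so 10|y| > 50.
Then |5/y + 1/2| < 5|y + 10|/50, which is < eps when |y + 10| < 10eps.
Take delta = min(5, 10eps). Then 0 < |y + 10| < delta gives both |y + 10| < 5 and |y + 10| < 10eps, so |5/y + 1/2| < eps.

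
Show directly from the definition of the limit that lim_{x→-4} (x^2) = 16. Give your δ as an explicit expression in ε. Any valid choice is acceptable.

Fix ε > 0. We seek δ > 0 with 0 < |x + 4| < δ ⇒ |x^2 − 16| < ε.
Factor: x^2 − 16 = (x + 4)(x - 4), so |x^2 − 16| = |x + 4|·|x - 4|.
Impose δ ≤ 2 so that |x| < 6; then |x - 4| ≤ 10.
Hence |x^2 − 16| ≤ 10|x + 4|, which is < ε once |x + 4| < ε/10.
Take δ = min(2, ε/10). If 0 < |x + 4| < δ then both bounds hold and |x^2 − 16| ≤ 10|x + 4| < 10·(ε/10) = ε.

δ = min(2, ε/10)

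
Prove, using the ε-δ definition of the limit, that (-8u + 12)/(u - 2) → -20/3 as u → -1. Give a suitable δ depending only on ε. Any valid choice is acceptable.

Fix ε > 0. We want δ > 0 with 0 < |u + 1| < δ ⇒ |(-8u + 12)/(u - 2) + 20/3| < ε.
Combining over a common denominator, (-8u + 12)/(u - 2) + 20/3 = [(-8u + 12)·(-3) − 20·(u - 2)] / [(-3)·(u - 2)] = 4(u + 1) / ((-3)(u - 2)).
So |(-8u + 12)/(u - 2) + 20/3| = 4|u + 1| / (3·|u − 2|).
Require δ ≤ 3/2, so |u − 2| ≥ |-3| − |u + 1| > 3 − 3/2 = 3/2.
Hence |(-8u + 12)/(u - 2) + 20/3| < 4|u + 1|/(3·(3/2)) = (8/9)|u + 1|, which is < ε once |u + 1| < (9/8)ε.
Take δ = min(3/2, (9/8)ε). Then 0 < |u + 1| < δ forces both bounds, so |(-8u + 12)/(u - 2) + 20/3| < ε.

δ = min(3/2, (9/8)ε)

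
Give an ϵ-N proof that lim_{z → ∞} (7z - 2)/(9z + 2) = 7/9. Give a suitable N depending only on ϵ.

N = (32/81)/ϵ

Fix ϵ > 0. We seek N > 0 such that z > N implies |(7z - 2)/(9z + 2) − (7/9)| < ϵ.
(7z - 2)/(9z + 2) − (7/9) = (9(7z - 2) − 7(9z + 2)) / (9(9z + 2)) = -32/(9(9z + 2)).
For z > 0 we have 9z + 2 > 9z, so |(7z - 2)/(9z + 2) − (7/9)| = 32/(9(9z + 2)) < 32/(9·9z) = (32/81)/z.
Thus |(7z - 2)/(9z + 2) − (7/9)| < ϵ whenever z > (32/81)/ϵ.
Take N = (32/81)/ϵ. If z > N then |(7z - 2)/(9z + 2) − (7/9)| < (32/81)/z < ϵ.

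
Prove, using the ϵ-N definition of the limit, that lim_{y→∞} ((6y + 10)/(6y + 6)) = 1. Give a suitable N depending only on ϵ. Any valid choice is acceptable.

N = (2/3)/ϵ

Suppose ϵ > 0. We seek N > 0 such that y > N implies |(6y + 10)/(6y + 6) − 1| < ϵ.
(6y + 10)/(6y + 6) − 1 = (6(6y + 10) − 6(6y + 6)) / (6(6y + 6)) = 24/(6(6y + 6)).
For y > 0 we have 6y + 6 > 6y, so |(6y + 10)/(6y + 6) − 1| = 24/(6(6y + 6)) < 24/(6·6y) = (2/3)/y.
Thus |(6y + 10)/(6y + 6) − 1| < ϵ whenever y > (2/3)/ϵ.
Take N = (2/3)/ϵ. If y > N then |(6y + 10)/(6y + 6) − 1| < (2/3)/y < ϵ.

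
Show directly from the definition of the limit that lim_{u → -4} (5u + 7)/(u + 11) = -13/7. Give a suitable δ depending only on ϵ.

Fix ϵ > 0. We want δ > 0 with 0 < |u + 4| < δ ⇒ |(5u + 7)/(u + 11) + 13/7| < ϵ.
Combining over a common denominator, (5u + 7)/(u + 11) + 13/7 = [(5u + 7)·7 − (-13)·(u + 11)] / [7·(u + 11)] = 48(u + 4) / (7(u + 11)).
So |(5u + 7)/(u + 11) + 13/7| = 48|u + 4| / (7·|u + 11|).
Restrict δ ≤ 7/2. Then |u + 4| < 7/2 gives |u + 11| = |(u + 4) + 7| ≥ 7 − 7/2 = 7/2.
Hence |(5u + 7)/(u + 11) + 13/7| < 48|u + 4|/(7·(7/2)) = (96/49)|u + 4|, which is < ϵ once |u + 4| < (49/96)ϵ.
Take δ = min(7/2, (49/96)ϵ). Then 0 < |u + 4| < δ forces both bounds, so |(5u + 7)/(u + 11) + 13/7| < ϵ.

δ = min(7/2, (49/96)ϵ)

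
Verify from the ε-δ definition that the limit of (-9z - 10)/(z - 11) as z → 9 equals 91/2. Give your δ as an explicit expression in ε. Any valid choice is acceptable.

Fix ε > 0. We want δ > 0 with 0 < |z − 9| < δ ⇒ |(-9z - 10)/(z - 11) − (91/2)| < ε.
Combining over a common denominator, (-9z - 10)/(z - 11) − (91/2) = [(-9z - 10)·(-2) − (-91)·(z - 11)] / [(-2)·(z - 11)] = 109(z − 9) / ((-2)(z - 11)).
So |(-9z - 10)/(z - 11) − (91/2)| = 109|z − 9| / (2·|z − 11|).
Require δ ≤ 1, so |z − 11| ≥ |-2| − |z − 9| > 2 − 1 = 1.
Hence |(-9z - 10)/(z - 11) − (91/2)| < 109|z − 9|/(2·1) = (109/2)|z − 9|, which is < ε once |z − 9| < (2/109)ε.
Take δ = min(1, (2/109)ε). Then 0 < |z − 9| < δ forces both bounds, so |(-9z - 10)/(z - 11) − (91/2)| < ε.

δ = min(1, (2/109)ε)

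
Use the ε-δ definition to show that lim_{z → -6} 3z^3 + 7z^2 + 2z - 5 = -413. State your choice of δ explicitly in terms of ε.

δ = min(1, ε/292)

Fix ε > 0. We want δ > 0 such that 0 < |z + 6| < δ implies |(3z^3 + 7z^2 + 2z - 5) + 413| < ε.
(3z^3 + 7z^2 + 2z - 5) + 413 = 3z^3 + 7z^2 + 2z + 408 = (z + 6)(3z^2 - 11z + 68).
So |(3z^3 + 7z^2 + 2z - 5) + 413| = |z + 6|·|3z^2 - 11z + 68|.
Assume first that |z + 6| < 1, so |z| < 7. Then |3z^2 - 11z + 68| ≤ 3·7^2 + 11·7 + 68 = 292.
Hence |(3z^3 + 7z^2 + 2z - 5) + 413| ≤ 292|z + 6| < ε provided |z + 6| < ε/292.
Choosing δ = min(1, ε/292) ensures both conditions, hence |(3z^3 + 7z^2 + 2z - 5) + 413| < ε.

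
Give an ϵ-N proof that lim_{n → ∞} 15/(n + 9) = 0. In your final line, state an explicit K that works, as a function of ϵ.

K = 15/ϵ

Let ϵ > 0 be given. For n ≥ 1, |15/(n + 9) − 0| = 15/(n + 9) ≤ 15/n.
We need 15/n < ϵ, i.e. n > 15/ϵ.
Take K = 15/ϵ. If n > K then |15/(n + 9)| ≤ 15/n < ϵ.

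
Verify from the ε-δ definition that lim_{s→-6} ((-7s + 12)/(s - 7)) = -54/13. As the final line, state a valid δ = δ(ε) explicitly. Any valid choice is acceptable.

δ = min(13/2, (169/74)ε)

Let ε > 0. We want δ > 0 with 0 < |s + 6| < δ ⇒ |(-7s + 12)/(s - 7) + 54/13| < ε.
Combining over a common denominator, (-7s + 12)/(s - 7) + 54/13 = [(-7s + 12)·(-13) − 54·(s - 7)] / [(-13)·(s - 7)] = 37(s + 6) / ((-13)(s - 7)).
So |(-7s + 12)/(s - 7) + 54/13| = 37|s + 6| / (13·|s − 7|).
Require δ ≤ 13/2, so |s − 7| ≥ |-13| − |s + 6| > 13 − 13/2 = 13/2.
Hence |(-7s + 12)/(s - 7) + 54/13| < 37|s + 6|/(13·(13/2)) = (74/169)|s + 6|, which is < ε once |s + 6| < (169/74)ε.
Take δ = min(13/2, (169/74)ε). Then 0 < |s + 6| < δ forces both bounds, so |(-7s + 12)/(s - 7) + 54/13| < ε.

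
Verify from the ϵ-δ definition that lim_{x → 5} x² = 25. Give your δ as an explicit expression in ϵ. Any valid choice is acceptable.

δ = min(2, ϵ/12)

Suppose ϵ > 0. We seek δ > 0 with 0 < |x − 5| < δ ⇒ |x² − 25| < ϵ.
Factor: x² − 25 = (x − 5)(x + 5), so |x² − 25| = |x − 5|·|x + 5|.
Restrict δ ≤ 2. Then |x − 5| < 2 gives |x| < 7, so by the triangle inequality |x + 5| ≤ 7 + 5 = 12.
Hence |x² − 25| ≤ 12|x − 5|, which is < ϵ once |x − 5| < ϵ/12.
Take δ = min(2, ϵ/12). If 0 < |x − 5| < δ then both bounds hold and |x² − 25| ≤ 12|x − 5| < 12·(ϵ/12) = ϵ.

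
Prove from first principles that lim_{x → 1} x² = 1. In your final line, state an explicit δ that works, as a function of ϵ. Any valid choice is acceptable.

δ = min(1, ϵ/3)

Fix ϵ > 0. We seek δ > 0 with 0 < |x − 1| < δ ⇒ |x² − 1| < ϵ.
Factor: x² − 1 = (x − 1)(x + 1), so |x² − 1| = |x − 1|·|x + 1|.
Restrict δ ≤ 1. Then |x − 1| < 1 gives |x| < 2, so by the triangle inequality |x + 1| ≤ 2 + 1 = 3.
Hence |x² − 1| ≤ 3|x − 1|, which is < ϵ once |x − 1| < ϵ/3.
Take δ = min(1, ϵ/3). If 0 < |x − 1| < δ then both bounds hold and |x² − 1| ≤ 3|x − 1| < 3·(ϵ/3) = ϵ.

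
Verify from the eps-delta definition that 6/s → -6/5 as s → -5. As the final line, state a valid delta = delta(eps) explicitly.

delta = min(5/2, (25/12)eps)

Fix eps > 0. We seek delta > 0 such that 0 < |s + 5| < delta implies |6/s + 6/5| < eps.
|6/s + 6/5| = 6·|-5 − s|/(5·|s|) = 6|s + 5|/(5|s|).
Require delta ≤ 5/2 so that |s| > 5 − 5/2 = 5/2, hence 5|s| > 25/2.
Then |6/s + 6/5| < 6|s + 5|/(25/2), which is < eps when |s + 5| < (25/12)eps.
Take delta = min(5/2, (25/12)eps). Then 0 < |s + 5| < delta gives both |s + 5| < 5/2 and |s + 5| < (25/12)eps, so |6/s + 6/5| < eps.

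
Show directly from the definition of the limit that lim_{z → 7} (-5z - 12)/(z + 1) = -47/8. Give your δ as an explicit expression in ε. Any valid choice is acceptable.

δ = min(4, (32/7)ε)

Let ε > 0. We want δ > 0 with 0 < |z − 7| < δ ⇒ |(-5z - 12)/(z + 1) + 47/8| < ε.
Combining over a common denominator, (-5z - 12)/(z + 1) + 47/8 = [(-5z - 12)·8 − (-47)·(z + 1)] / [8·(z + 1)] = 7(z − 7) / (8(z + 1)).
So |(-5z - 12)/(z + 1) + 47/8| = 7|z − 7| / (8·|z + 1|).
Require δ ≤ 4, so |z + 1| ≥ |8| − |z − 7| > 8 − 4 = 4.
Hence |(-5z - 12)/(z + 1) + 47/8| < 7|z − 7|/(8·4) = (7/32)|z − 7|, which is < ε once |z − 7| < (32/7)ε.
Take δ = min(4, (32/7)ε). Then 0 < |z − 7| < δ forces both bounds, so |(-5z - 12)/(z + 1) + 47/8| < ε.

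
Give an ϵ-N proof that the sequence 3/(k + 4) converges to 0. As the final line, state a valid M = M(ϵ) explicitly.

M = 3/ϵ

Fix ϵ > 0. For k ≥ 1, |3/(k + 4) − 0| = 3/(k + 4) ≤ 3/k.
We need 3/k < ϵ, i.e. k > 3/ϵ.
Take M = 3/ϵ. If k > M then |3/(k + 4)| ≤ 3/k < ϵ.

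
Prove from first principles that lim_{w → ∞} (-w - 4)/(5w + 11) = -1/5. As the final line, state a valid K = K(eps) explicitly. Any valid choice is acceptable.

K = (9/25)/eps

Fix eps > 0. We seek K > 0 such that w > K implies |(-w - 4)/(5w + 11) + 1/5| < eps.
(-w - 4)/(5w + 11) + 1/5 = (5(-w - 4) − (-1)(5w + 11)) / (5(5w + 11)) = -9/(5(5w + 11)).
For w > 0 we have 5w + 11 > 5w, so |(-w - 4)/(5w + 11) + 1/5| = 9/(5(5w + 11)) < 9/(5·5w) = (9/25)/w.
Thus |(-w - 4)/(5w + 11) + 1/5| < eps whenever w > (9/25)/eps.
Take K = (9/25)/eps. If w > K then |(-w - 4)/(5w + 11) + 1/5| < (9/25)/w < eps.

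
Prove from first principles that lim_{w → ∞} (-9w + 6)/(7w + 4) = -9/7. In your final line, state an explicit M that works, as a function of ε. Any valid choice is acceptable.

M = (78/49)/ε

Let ε > 0. We seek M > 0 such that w > M implies |(-9w + 6)/(7w + 4) + 9/7| < ε.
(-9w + 6)/(7w + 4) + 9/7 = (7(-9w + 6) − (-9)(7w + 4)) / (7(7w + 4)) = 78/(7(7w + 4)).
For w > 0 we have 7w + 4 > 7w, so |(-9w + 6)/(7w + 4) + 9/7| = 78/(7(7w + 4)) < 78/(7·7w) = (78/49)/w.
Thus |(-9w + 6)/(7w + 4) + 9/7| < ε whenever w > (78/49)/ε.
Take M = (78/49)/ε. If w > M then |(-9w + 6)/(7w + 4) + 9/7| < (78/49)/w < ε.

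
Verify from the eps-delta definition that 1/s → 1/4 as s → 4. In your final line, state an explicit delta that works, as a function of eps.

delta = min(2, 8eps)

Suppose eps > 0. We seek delta > 0 such that 0 < |s − 4| < delta implies |1/s − (1/4)| < eps.
|1/s − (1/4)| = |4 − s|/(4·|s|) = |s − 4|/(4|s|).
Require delta ≤ 2 so that |s| > 4 − 2 = 2, hence 4|s| > 8.
Then |1/s − (1/4)| < |s − 4|/8, which is < eps when |s − 4| < 8eps.
Take delta = min(2, 8eps). Then 0 < |s − 4| < delta gives both |s − 4| < 2 and |s − 4| < 8eps, so |1/s − (1/4)| < eps.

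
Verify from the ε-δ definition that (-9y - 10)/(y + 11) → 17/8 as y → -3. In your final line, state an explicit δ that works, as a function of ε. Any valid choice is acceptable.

δ = min(4, (32/89)ε)

Let ε > 0 be given. We want δ > 0 with 0 < |y + 3| < δ ⇒ |(-9y - 10)/(y + 11) − (17/8)| < ε.
Combining over a common denominator, (-9y - 10)/(y + 11) − (17/8) = [(-9y - 10)·8 − 17·(y + 11)] / [8·(y + 11)] = -89(y + 3) / (8(y + 11)).
So |(-9y - 10)/(y + 11) − (17/8)| = 89|y + 3| / (8·|y + 11|).
Restrict δ ≤ 4. Then |y + 3| < 4 gives |y + 11| = |(y + 3) + 8| ≥ 8 − 4 = 4.
Hence |(-9y - 10)/(y + 11) − (17/8)| < 89|y + 3|/(8·4) = (89/32)|y + 3|, which is < ε once |y + 3| < (32/89)ε.
Take δ = min(4, (32/89)ε). Then 0 < |y + 3| < δ forces both bounds, so |(-9y - 10)/(y + 11) − (17/8)| < ε.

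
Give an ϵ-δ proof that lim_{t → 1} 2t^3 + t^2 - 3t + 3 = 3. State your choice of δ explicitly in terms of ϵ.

δ = min(2, ϵ/27)

Let ϵ > 0. We want δ > 0 such that 0 < |t − 1| < δ implies |(2t^3 + t^2 - 3t + 3) − 3| < ϵ.
(2t^3 + t^2 - 3t + 3) − 3 = 2t^3 + t^2 - 3t = (t − 1)(2t^2 + 3t).
So |(2t^3 + t^2 - 3t + 3) − 3| = |t − 1|·|2t^2 + 3t|.
Assume first that |t − 1| < 2, so |t| < 3. Then |2t^2 + 3t| ≤ 2·3^2 + 3·3 = 27.
Hence |(2t^3 + t^2 - 3t + 3) − 3| ≤ 27|t − 1| < ϵ provided |t − 1| < ϵ/27.
Take δ = min(2, ϵ/27). Then 0 < |t − 1| < δ gives both |t − 1| < 2 and |t − 1| < ϵ/27, so |(2t^3 + t^2 - 3t + 3) − 3| < ϵ.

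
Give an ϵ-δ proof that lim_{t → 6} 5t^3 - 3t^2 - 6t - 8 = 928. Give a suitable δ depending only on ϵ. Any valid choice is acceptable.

δ = min(2, ϵ/692)

Suppose ϵ > 0. We want δ > 0 such that 0 < |t − 6| < δ implies |(5t^3 - 3t^2 - 6t - 8) − 928| < ϵ.
(5t^3 - 3t^2 - 6t - 8) − 928 = 5t^3 - 3t^2 - 6t - 936 = (t − 6)(5t^2 + 27t + 156).
So |(5t^3 - 3t^2 - 6t - 8) − 928| = |t − 6|·|5t^2 + 27t + 156|.
Require δ ≤ 2. Then |t − 6| < 2 gives |t| < 8, and by the triangle inequality |5t^2 + 27t + 156| ≤ 5·8^2 + 27·8 + 156 = 692.
Hence |(5t^3 - 3t^2 - 6t - 8) − 928| ≤ 692|t − 6| < ϵ provided |t − 6| < ϵ/692.
Take δ = min(2, ϵ/692). Then 0 < |t − 6| < δ gives both |t − 6| < 2 and |t − 6| < ϵ/692, so |(5t^3 - 3t^2 - 6t - 8) − 928| < ϵ.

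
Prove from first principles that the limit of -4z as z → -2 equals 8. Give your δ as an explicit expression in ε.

Let ε > 0 be given. We need δ > 0 so that 0 < |z + 2| < δ implies |(-4z) − 8| < ε.
Since (-4z) − 8 = -4(z + 2), we have |(-4z) − 8| = 4|z + 2|.
So 4|z + 2| < ε exactly when |z + 2| < ε/4.
Take δ = ε/4. If 0 < |z + 2| < δ then |(-4z) − 8| = 4|z + 2| < 4·(ε/4) = ε.

δ = ε/4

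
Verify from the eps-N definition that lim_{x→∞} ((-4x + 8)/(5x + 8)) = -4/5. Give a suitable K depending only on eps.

Suppose eps > 0. We seek K > 0 such that x > K implies |(-4x + 8)/(5x + 8) + 4/5| < eps.
(-4x + 8)/(5x + 8) + 4/5 = (5(-4x + 8) − (-4)(5x + 8)) / (5(5x + 8)) = 72/(5(5x + 8)).
For x > 0 we have 5x + 8 > 5x, so |(-4x + 8)/(5x + 8) + 4/5| = 72/(5(5x + 8)) < 72/(5·5x) = (72/25)/x.
Thus |(-4x + 8)/(5x + 8) + 4/5| < eps whenever x > (72/25)/eps.
Take K = (72/25)/eps. If x > K then |(-4x + 8)/(5x + 8) + 4/5| < (72/25)/x < eps.

K = (72/25)/eps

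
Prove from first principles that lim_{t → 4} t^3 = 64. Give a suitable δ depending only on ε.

δ = min(1, ε/61)

Let ε > 0. We seek δ > 0 with 0 < |t − 4| < δ ⇒ |t^3 − 64| < ε.
Factor: t^3 − 64 = (t − 4)(t^2 + 4t + 16), so |t^3 − 64| = |t − 4|·|t^2 + 4t + 16|.
Impose δ ≤ 1 so that |t| < 5; then |t^2 + 4t + 16| ≤ 61.
Hence |t^3 − 64| ≤ 61|t − 4|, which is < ε once |t − 4| < ε/61.
Take δ = min(1, ε/61). If 0 < |t − 4| < δ then both bounds hold and |t^3 − 64| ≤ 61|t − 4| < 61·(ε/61) = ε.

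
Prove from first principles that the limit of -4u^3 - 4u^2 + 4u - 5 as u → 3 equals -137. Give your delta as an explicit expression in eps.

delta = min(1, eps/172)

Suppose eps > 0. We want delta > 0 such that 0 < |u − 3| < delta implies |(-4u^3 - 4u^2 + 4u - 5) + 137| < eps.
(-4u^3 - 4u^2 + 4u - 5) + 137 = -4u^3 - 4u^2 + 4u + 132 = (u − 3)(-4u^2 - 16u - 44).
So |(-4u^3 - 4u^2 + 4u - 5) + 137| = |u − 3|·|-4u^2 - 16u - 44|.
Assume first that |u − 3| < 1, so |u| < 4. Then |-4u^2 - 16u - 44| ≤ 4·4^2 + 16·4 + 44 = 172.
Hence |(-4u^3 - 4u^2 + 4u - 5) + 137| ≤ 172|u − 3| < eps provided |u − 3| < eps/172.
Take delta = min(1, eps/172). Then 0 < |u − 3| < delta gives both |u − 3| < 1 and |u − 3| < eps/172, so |(-4u^3 - 4u^2 + 4u - 5) + 137| < eps.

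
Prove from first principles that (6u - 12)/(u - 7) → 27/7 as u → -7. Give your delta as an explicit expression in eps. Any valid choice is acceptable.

delta = min(7, (49/15)eps)

Fix eps > 0. We want delta > 0 with 0 < |u + 7| < delta ⇒ |(6u - 12)/(u - 7) − (27/7)| < eps.
Combining over a common denominator, (6u - 12)/(u - 7) − (27/7) = [(6u - 12)·(-14) − (-54)·(u - 7)] / [(-14)·(u - 7)] = -30(u + 7) / ((-14)(u - 7)).
So |(6u - 12)/(u - 7) − (27/7)| = 30|u + 7| / (14·|u − 7|).
Require delta ≤ 7, so |u − 7| ≥ |-14| − |u + 7| > 14 − 7 = 7.
Hence |(6u - 12)/(u - 7) − (27/7)| < 30|u + 7|/(14·7) = (15/49)|u + 7|, which is < eps once |u + 7| < (49/15)eps.
Take delta = min(7, (49/15)eps). Then 0 < |u + 7| < delta forces both bounds, so |(6u - 12)/(u - 7) − (27/7)| < eps.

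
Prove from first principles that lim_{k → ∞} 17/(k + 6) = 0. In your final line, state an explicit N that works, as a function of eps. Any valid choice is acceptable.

N = 17/eps

Let eps > 0 be given. For k ≥ 1, |17/(k + 6) − 0| = 17/(k + 6) ≤ 17/k.
We need 17/k < eps, i.e. k > 17/eps.
Take N = 17/eps. If k > N then |17/(k + 6)| ≤ 17/k < eps.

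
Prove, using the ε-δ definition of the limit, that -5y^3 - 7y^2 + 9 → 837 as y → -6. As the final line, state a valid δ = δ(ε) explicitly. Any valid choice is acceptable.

δ = min(1, ε/544)

Let ε > 0. We want δ > 0 such that 0 < |y + 6| < δ implies |(-5y^3 - 7y^2 + 9) − 837| < ε.
(-5y^3 - 7y^2 + 9) − 837 = -5y^3 - 7y^2 - 828 = (y + 6)(-5y^2 + 23y - 138).
So |(-5y^3 - 7y^2 + 9) − 837| = |y + 6|·|-5y^2 + 23y - 138|.
Require δ ≤ 1. Then |y + 6| < 1 gives |y| < 7, and by the triangle inequality |-5y^2 + 23y - 138| ≤ 5·7^2 + 23·7 + 138 = 544.
Hence |(-5y^3 - 7y^2 + 9) − 837| ≤ 544|y + 6| < ε provided |y + 6| < ε/544.
Take δ = min(1, ε/544). Then 0 < |y + 6| < δ gives both |y + 6| < 1 and |y + 6| < ε/544, so |(-5y^3 - 7y^2 + 9) − 837| < ε.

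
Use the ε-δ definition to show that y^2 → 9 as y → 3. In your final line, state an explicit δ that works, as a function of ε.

Let ε > 0. We seek δ > 0 with 0 < |y − 3| < δ ⇒ |y^2 − 9| < ε.
Factor: y^2 − 9 = (y − 3)(y + 3), so |y^2 − 9| = |y − 3|·|y + 3|.
Restrict δ ≤ 1. Then |y − 3| < 1 gives |y| < 4, so by the triangle inequality |y + 3| ≤ 4 + 3 = 7.
Hence |y^2 − 9| ≤ 7|y − 3|, which is < ε once |y − 3| < ε/7.
Take δ = min(1, ε/7). If 0 < |y − 3| < δ then both bounds hold and |y^2 − 9| ≤ 7|y − 3| < 7·(ε/7) = ε.

δ = min(1, ε/7)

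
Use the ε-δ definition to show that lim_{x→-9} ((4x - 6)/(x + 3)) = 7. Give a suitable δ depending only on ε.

δ = min(3, ε)

Suppose ε > 0. We want δ > 0 with 0 < |x + 9| < δ ⇒ |(4x - 6)/(x + 3) − 7| < ε.
Combining over a common denominator, (4x - 6)/(x + 3) − 7 = [(4x - 6)·(-6) − (-42)·(x + 3)] / [(-6)·(x + 3)] = 18(x + 9) / ((-6)(x + 3)).
So |(4x - 6)/(x + 3) − 7| = 18|x + 9| / (6·|x + 3|).
Restrict δ ≤ 3. Then |x + 9| < 3 gives |x + 3| = |(x + 9) + (-6)| ≥ 6 − 3 = 3.
Hence |(4x - 6)/(x + 3) − 7| < 18|x + 9|/(6·3) = |x + 9|, which is < ε once |x + 9| < ε.
Take δ = min(3, ε). Then 0 < |x + 9| < δ forces both bounds, so |(4x - 6)/(x + 3) − 7| < ε.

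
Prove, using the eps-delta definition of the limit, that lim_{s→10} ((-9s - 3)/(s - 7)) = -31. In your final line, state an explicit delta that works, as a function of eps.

Fix eps > 0. We want delta > 0 with 0 < |s − 10| < delta ⇒ |(-9s - 3)/(s - 7) + 31| < eps.
Combining over a common denominator, (-9s - 3)/(s - 7) + 31 = [(-9s - 3)·3 − (-93)·(s - 7)] / [3·(s - 7)] = 66(s − 10) / (3(s - 7)).
So |(-9s - 3)/(s - 7) + 31| = 66|s − 10| / (3·|s − 7|).
Require delta ≤ 3/2, so |s − 7| ≥ |3| − |s − 10| > 3 − 3/2 = 3/2.
Hence |(-9s - 3)/(s - 7) + 31| < 66|s − 10|/(3·(3/2)) = (44/3)|s − 10|, which is < eps once |s − 10| < (3/44)eps.
Take delta = min(3/2, (3/44)eps). Then 0 < |s − 10| < delta forces both bounds, so |(-9s - 3)/(s - 7) + 31| < eps.

delta = min(3/2, (3/44)eps)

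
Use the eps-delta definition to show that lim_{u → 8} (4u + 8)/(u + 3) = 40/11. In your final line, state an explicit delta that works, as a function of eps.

Let eps > 0 be given. We want delta > 0 with 0 < |u − 8| < delta ⇒ |(4u + 8)/(u + 3) − (40/11)| < eps.
Combining over a common denominator, (4u + 8)/(u + 3) − (40/11) = [(4u + 8)·11 − 40·(u + 3)] / [11·(u + 3)] = 4(u − 8) / (11(u + 3)).
So |(4u + 8)/(u + 3) − (40/11)| = 4|u − 8| / (11·|u + 3|).
Require delta ≤ 11/2, so |u + 3| ≥ |11| − |u − 8| > 11 − 11/2 = 11/2.
Hence |(4u + 8)/(u + 3) − (40/11)| < 4|u − 8|/(11·(11/2)) = (8/121)|u − 8|, which is < eps once |u − 8| < (121/8)eps.
Take delta = min(11/2, (121/8)eps). Then 0 < |u − 8| < delta forces both bounds, so |(4u + 8)/(u + 3) − (40/11)| < eps.

delta = min(11/2, (121/8)eps)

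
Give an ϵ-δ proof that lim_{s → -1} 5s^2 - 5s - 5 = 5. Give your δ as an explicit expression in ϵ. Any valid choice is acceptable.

δ = min(1, ϵ/20)

Suppose ϵ > 0. We want δ > 0 such that 0 < |s + 1| < δ implies |(5s^2 - 5s - 5) − 5| < ϵ.
(5s^2 - 5s - 5) − 5 = 5s^2 - 5s - 10 = (s + 1)(5s - 10).
So |(5s^2 - 5s - 5) − 5| = |s + 1|·|5s - 10|.
Assume first that |s + 1| < 1, so |s| < 2. Then |5s - 10| ≤ 5·2 + 10 = 20.
Hence |(5s^2 - 5s - 5) − 5| ≤ 20|s + 1| < ϵ provided |s + 1| < ϵ/20.
Take δ = min(1, ϵ/20). Then 0 < |s + 1| < δ gives both |s + 1| < 1 and |s + 1| < ϵ/20, so |(5s^2 - 5s - 5) − 5| < ϵ.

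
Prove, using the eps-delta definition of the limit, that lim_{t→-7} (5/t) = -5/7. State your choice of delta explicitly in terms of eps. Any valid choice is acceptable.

delta = min(7/2, (49/10)eps)

Fix eps > 0. We seek delta > 0 such that 0 < |t + 7| < delta implies |5/t + 5/7| < eps.
|5/t + 5/7| = 5·|-7 − t|/(7·|t|) = 5|t + 7|/(7|t|).
Require delta ≤ 7/2 so that |t| > 7 − 7/2 = 7/2, hence 7|t| > 49/2.
Then |5/t + 5/7| < 5|t + 7|/(49/2), which is < eps when |t + 7| < (49/10)eps.
Take delta = min(7/2, (49/10)eps). Then 0 < |t + 7| < delta gives both |t + 7| < 7/2 and |t + 7| < (49/10)eps, so |5/t + 5/7| < eps.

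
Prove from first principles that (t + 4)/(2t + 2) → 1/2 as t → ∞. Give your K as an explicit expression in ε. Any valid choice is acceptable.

Suppose ε > 0. We seek K > 0 such that t > K implies |(t + 4)/(2t + 2) − (1/2)| < ε.
(t + 4)/(2t + 2) − (1/2) = (2(t + 4) − (2t + 2)) / (2(2t + 2)) = 6/(2(2t + 2)).
For t > 0 we have 2t + 2 > 2t, so |(t + 4)/(2t + 2) − (1/2)| = 6/(2(2t + 2)) < 6/(2·2t) = (3/2)/t.
Thus |(t + 4)/(2t + 2) − (1/2)| < ε whenever t > (3/2)/ε.
Take K = (3/2)/ε. If t > K then |(t + 4)/(2t + 2) − (1/2)| < (3/2)/t < ε.

K = (3/2)/ε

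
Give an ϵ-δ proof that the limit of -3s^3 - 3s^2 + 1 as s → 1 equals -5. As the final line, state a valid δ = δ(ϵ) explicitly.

Suppose ϵ > 0. We want δ > 0 such that 0 < |s − 1| < δ implies |(-3s^3 - 3s^2 + 1) + 5| < ϵ.
(-3s^3 - 3s^2 + 1) + 5 = -3s^3 - 3s^2 + 6 = (s − 1)(-3s^2 - 6s - 6).
So |(-3s^3 - 3s^2 + 1) + 5| = |s − 1|·|-3s^2 - 6s - 6|.
Require δ ≤ 1. Then |s − 1| < 1 gives |s| < 2, and by the triangle inequality |-3s^2 - 6s - 6| ≤ 3·2^2 + 6·2 + 6 = 30.
Hence |(-3s^3 - 3s^2 + 1) + 5| ≤ 30|s − 1| < ϵ provided |s − 1| < ϵ/30.
Choosing δ = min(1, ϵ/30) ensures both conditions, hence |(-3s^3 - 3s^2 + 1) + 5| < ϵ.

δ = min(1, ϵ/30)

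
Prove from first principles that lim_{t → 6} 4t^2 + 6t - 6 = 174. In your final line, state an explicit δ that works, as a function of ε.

Let ε > 0. We want δ > 0 such that 0 < |t − 6| < δ implies |(4t^2 + 6t - 6) − 174| < ε.
(4t^2 + 6t - 6) − 174 = 4t^2 + 6t - 180 = (t − 6)(4t + 30).
So |(4t^2 + 6t - 6) − 174| = |t − 6|·|4t + 30|.
Require δ ≤ 2. Then |t − 6| < 2 gives |t| < 8, and by the triangle inequality |4t + 30| ≤ 4·8 + 30 = 62.
Hence |(4t^2 + 6t - 6) − 174| ≤ 62|t − 6| < ε provided |t − 6| < ε/62.
Take δ = min(2, ε/62). Then 0 < |t − 6| < δ gives both |t − 6| < 2 and |t − 6| < ε/62, so |(4t^2 + 6t - 6) − 174| < ε.

δ = min(2, ε/62)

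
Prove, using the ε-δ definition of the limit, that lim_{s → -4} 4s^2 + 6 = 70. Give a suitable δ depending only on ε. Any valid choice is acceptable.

δ = min(1, ε/36)

Let ε > 0 be given. We want δ > 0 such that 0 < |s + 4| < δ implies |(4s^2 + 6) − 70| < ε.
(4s^2 + 6) − 70 = 4s^2 - 64 = (s + 4)(4s - 16).
So |(4s^2 + 6) − 70| = |s + 4|·|4s - 16|.
Require δ ≤ 1. Then |s + 4| < 1 gives |s| < 5, and by the triangle inequality |4s - 16| ≤ 4·5 + 16 = 36.
Hence |(4s^2 + 6) − 70| ≤ 36|s + 4| < ε provided |s + 4| < ε/36.
Choosing δ = min(1, ε/36) ensures both conditions, hence |(4s^2 + 6) − 70| < ε.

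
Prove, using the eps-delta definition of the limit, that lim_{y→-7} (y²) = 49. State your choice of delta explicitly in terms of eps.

Fix eps > 0. We seek delta > 0 with 0 < |y + 7| < delta ⇒ |y² − 49| < eps.
Factor: y² − 49 = (y + 7)(y - 7), so |y² − 49| = |y + 7|·|y - 7|.
Impose delta ≤ 2 so that |y| < 9; then |y - 7| ≤ 16.
Hence |y² − 49| ≤ 16|y + 7|, which is < eps once |y + 7| < eps/16.
Take delta = min(2, eps/16). If 0 < |y + 7| < delta then both bounds hold and |y² − 49| ≤ 16|y + 7| < 16·(eps/16) = eps.

delta = min(2, eps/16)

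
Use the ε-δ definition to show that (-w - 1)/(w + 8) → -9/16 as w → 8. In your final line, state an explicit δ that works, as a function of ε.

Suppose ε > 0. We want δ > 0 with 0 < |w − 8| < δ ⇒ |(-w - 1)/(w + 8) + 9/16| < ε.
Combining over a common denominator, (-w - 1)/(w + 8) + 9/16 = [(-w - 1)·16 − (-9)·(w + 8)] / [16·(w + 8)] = -7(w − 8) / (16(w + 8)).
So |(-w - 1)/(w + 8) + 9/16| = 7|w − 8| / (16·|w + 8|).
Restrict δ ≤ 8. Then |w − 8| < 8 gives |w + 8| = |(w − 8) + 16| ≥ 16 − 8 = 8.
Hence |(-w - 1)/(w + 8) + 9/16| < 7|w − 8|/(16·8) = (7/128)|w − 8|, which is < ε once |w − 8| < (128/7)ε.
Take δ = min(8, (128/7)ε). Then 0 < |w − 8| < δ forces both bounds, so |(-w - 1)/(w + 8) + 9/16| < ε.

δ = min(8, (128/7)ε)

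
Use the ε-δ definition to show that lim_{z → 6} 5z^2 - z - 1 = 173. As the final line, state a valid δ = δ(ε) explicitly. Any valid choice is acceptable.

Let ε > 0. We want δ > 0 such that 0 < |z − 6| < δ implies |(5z^2 - z - 1) − 173| < ε.
(5z^2 - z - 1) − 173 = 5z^2 - z - 174 = (z − 6)(5z + 29).
So |(5z^2 - z - 1) − 173| = |z − 6|·|5z + 29|.
Require δ ≤ 1. Then |z − 6| < 1 gives |z| < 7, and by the triangle inequality |5z + 29| ≤ 5·7 + 29 = 64.
Hence |(5z^2 - z - 1) − 173| ≤ 64|z − 6| < ε provided |z − 6| < ε/64.
Take δ = min(1, ε/64). Then 0 < |z − 6| < δ gives both |z − 6| < 1 and |z − 6| < ε/64, so |(5z^2 - z - 1) − 173| < ε.

δ = min(1, ε/64)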